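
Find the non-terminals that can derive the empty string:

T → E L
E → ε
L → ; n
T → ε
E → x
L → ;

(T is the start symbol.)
ε-productions: E → ε, T → ε
So E, T are immediately nullable.
No further non-terminal can be added: every production for the remaining non-terminals contains a terminal or a non-nullable non-terminal.
Nullable = { 'E', 'T' }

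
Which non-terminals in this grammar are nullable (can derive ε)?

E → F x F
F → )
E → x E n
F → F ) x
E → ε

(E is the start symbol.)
{ 'E' }

A non-terminal is nullable if it can derive ε (the empty string): either it has an ε-production, or it has a production whose right-hand side consists entirely of nullable non-terminals.

ε-productions: E → ε
So E is immediately nullable.
No further non-terminal can be added: every production for the remaining non-terminals contains a terminal or a non-nullable non-terminal.
Nullable = { 'E' }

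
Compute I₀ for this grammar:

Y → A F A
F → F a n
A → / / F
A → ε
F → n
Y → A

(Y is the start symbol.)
{ [A → . / / F], [A → .], [Y → . A F A], [Y → . A], [Y' → . Y] }

First, augment the grammar with Y' → Y
I₀ = CLOSURE({ [Y' → . Y] }):
  [Y' → . Y] has the dot before Y: add [Y → . A F A], [Y → . A]
  [Y → . A F A] has the dot before A: add [A → . / / F], [A → .]
No further items can be added.

I₀ = { [A → . / / F], [A → .], [Y → . A F A], [Y → . A], [Y' → . Y] }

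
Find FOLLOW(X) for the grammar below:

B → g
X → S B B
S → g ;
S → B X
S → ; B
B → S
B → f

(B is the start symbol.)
{ $, ';', 'f', 'g' }

In S → B X: X is at the end, add FOLLOW(S)

The FOLLOW sets referred to above (computed the same way, to a fixed point):
  FOLLOW(S) = { $, ';', 'f', 'g' }

Taking the union: FOLLOW(X) = { $, ';', 'f', 'g' }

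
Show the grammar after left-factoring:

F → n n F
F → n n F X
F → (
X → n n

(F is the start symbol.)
F → n n F F'
F' → ε
F' → X
F → (
X → n n

Left-factoring transforms A → αβ₁ | αβ₂ into A → αA' and A' → β₁ | β₂
(α is the longest common prefix among the alternatives). Repeat until
no nonterminal has two alternatives with a common prefix.

Round 1: F has alternatives sharing prefix 'n n F'. Introduce F': F → n n F F'
  Add: F' → ε
  Add: F' → X

No remaining common prefixes — done.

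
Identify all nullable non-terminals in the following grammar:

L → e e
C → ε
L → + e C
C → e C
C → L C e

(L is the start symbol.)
{ 'C' }

ε-productions: C → ε
So C is immediately nullable.
No further non-terminal can be added: every production for the remaining non-terminals contains a terminal or a non-nullable non-terminal.
Nullable = { 'C' }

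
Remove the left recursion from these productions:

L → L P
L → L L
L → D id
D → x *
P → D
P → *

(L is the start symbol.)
L is directly left-recursive. The standard transformation for
  A → A α₁ | ... | A α_m | β₁ | ... | β_n
is
  A  → β₁ A' | ... | β_n A'
  A' → α₁ A' | ... | α_m A' | ε

L → D id becomes L → D id L'
L → L P becomes L' → P L'
L → L L becomes L' → L L'
Add L' → ε

Productions for other non-terminals are unchanged:
  D → x *
  P → D
  P → *

Resulting grammar:
L → D id L'
L' → P L'
L' → L L'
L' → ε
D → x *
P → D
P → *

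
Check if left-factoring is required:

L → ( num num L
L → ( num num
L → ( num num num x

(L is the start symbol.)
Left-factoring is needed when two productions for the same non-terminal
share a common prefix on the right-hand side.

Productions for L:
  L → ( num num L
  L → ( num num
  L → ( num num num x

Found common prefix '( num num' in productions for L

Answer: Yes, L has productions with common prefix '( num num'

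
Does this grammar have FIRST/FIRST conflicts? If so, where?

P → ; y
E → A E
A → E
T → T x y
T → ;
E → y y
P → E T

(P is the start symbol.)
A FIRST/FIRST conflict occurs when two productions N → α and N → β for the same non-terminal have FIRST(α) ∩ FIRST(β) ≠ ∅ (with ε ∈ FIRST of a nullable right-hand side, so two nullable alternatives also conflict).

FIRST sets of the non-terminals at (or reachable through a nullable prefix from) the front of some alternative:
  FIRST(E) = { 'y' }
  FIRST(A) = { 'y' }
  FIRST(T) = { ';' }

Productions for P:
  P → ; y: FIRST = { ';' }
  P → E T: FIRST = { 'y' }
Productions for E:
  E → A E: FIRST = { 'y' }
  E → y y: FIRST = { 'y' }
Productions for T:
  T → T x y: FIRST = { ';' }
  T → ;: FIRST = { ';' }
A has only one production, so no FIRST/FIRST conflict is possible there.

Conflict for E: E → A E and E → y y
  Overlap: { 'y' }
Conflict for T: T → T x y and T → ;
  Overlap: { ';' }

Answer: Yes. E → A E / E → y y on { 'y' }; T → T x y / T → ';' on { ';' }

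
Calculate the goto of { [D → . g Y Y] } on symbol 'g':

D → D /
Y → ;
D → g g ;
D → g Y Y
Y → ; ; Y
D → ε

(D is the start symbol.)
{ [D → g . Y Y], [Y → . ; ; Y], [Y → . ;] }

GOTO(I, 'g') = CLOSURE({ [A → αX.β] : [A → α.Xβ] ∈ I, X = 'g' })

Items with dot before 'g', with the dot advanced:
  [D → . g Y Y] → [D → g . Y Y]
Closure of the advanced items:
  [D → g . Y Y] has the dot before Y: add [Y → . ;], [Y → . ; ; Y]

GOTO = { [D → g . Y Y], [Y → . ; ; Y], [Y → . ;] }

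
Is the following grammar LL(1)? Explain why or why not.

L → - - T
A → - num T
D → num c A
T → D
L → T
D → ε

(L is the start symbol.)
A grammar is LL(1) if for each non-terminal N with multiple productions, the predict sets of those productions are pairwise disjoint, where PREDICT(N → α) = (FIRST(α) \ {ε}) ∪ (FOLLOW(N) if α ⇒* ε).

Relevant sets:
  FIRST(T) = { 'num', ε }
  FOLLOW(L) = { $ }
  FOLLOW(D) = { $ }

For L:
  PREDICT(L → '-' '-' T) = { '-' }
  PREDICT(L → T) = { $, 'num' }
For D:
  PREDICT(D → num c A) = { 'num' }
  PREDICT(D → ε) = { $ }
A, T have a single production, so nothing to check there.

All predict sets are disjoint. The grammar IS LL(1).

Answer: Yes, the grammar is LL(1).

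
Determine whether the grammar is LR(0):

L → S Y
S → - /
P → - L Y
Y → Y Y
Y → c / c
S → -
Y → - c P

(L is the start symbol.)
No. Shift-reduce conflict between [S → - .] and [S → - . /]

A grammar is LR(0) if no state in the canonical LR(0) collection has:
  - both a shift item (dot before a terminal) and a complete item (shift-reduce conflict), or
  - two or more complete items (reduce-reduce conflict; the accept item [L' → L .] counts as a complete item here).

Augment with L' → L and build the canonical LR(0) collection (I0 = CLOSURE({[L' → . L]}), then GOTO on every symbol after a dot until no new states appear). It has 16 states:
  I0: { [L → . S Y], [L' → . L], [S → . - /], [S → . -] }  — shift
  I1: { [S → - . /], [S → - .] }  — shift, reduce
  I2: { [L' → L .] }  — accept
  I3: { [L → S . Y], [Y → . - c P], [Y → . Y Y], [Y → . c / c] }  — shift
  I4: { [Y → - . c P] }  — shift
  I5: { [L → S Y .], [Y → . - c P], [Y → . Y Y], [Y → . c / c], [Y → Y . Y] }  — shift, reduce
  I6: { [Y → c . / c] }  — shift
  I7: { [Y → c / . c] }  — shift
  I8: { [Y → c / c .] }  — reduce
  I9: { [Y → . - c P], [Y → . Y Y], [Y → . c / c], [Y → Y . Y], [Y → Y Y .] }  — shift, reduce
  I10: { [P → . - L Y], [Y → - c . P] }  — shift
  I11: { [L → . S Y], [P → - . L Y], [S → . - /], [S → . -] }  — shift
  I12: { [Y → - c P .] }  — reduce
  I13: { [P → - L . Y], [Y → . - c P], [Y → . Y Y], [Y → . c / c] }  — shift
  I14: { [P → - L Y .], [Y → . - c P], [Y → . Y Y], [Y → . c / c], [Y → Y . Y] }  — shift, reduce
  I15: { [S → - / .] }  — reduce

Conflict in state I1:
  Shift-reduce conflict between [S → - .] and [S → - . /]
So the grammar is NOT LR(0).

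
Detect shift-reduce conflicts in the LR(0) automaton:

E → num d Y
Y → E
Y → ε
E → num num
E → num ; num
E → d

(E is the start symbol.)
Yes — I5: [Y → .] vs [E → . d]

Augment with E' → E and build the canonical LR(0) collection (I0 = CLOSURE({[E' → . E]}), then GOTO on every symbol after a dot until no new states appear). It has 10 states:
  I0: { [E → . d], [E → . num ; num], [E → . num d Y], [E → . num num], [E' → . E] }  — shift
  I1: { [E' → E .] }  — accept
  I2: { [E → d .] }  — reduce
  I3: { [E → num . ; num], [E → num . d Y], [E → num . num] }  — shift
  I4: { [E → num ; . num] }  — shift
  I5: { [E → . d], [E → . num ; num], [E → . num d Y], [E → . num num], [E → num d . Y], [Y → . E], [Y → .] }  — shift, reduce
  I6: { [E → num num .] }  — reduce
  I7: { [Y → E .] }  — reduce
  I8: { [E → num d Y .] }  — reduce
  I9: { [E → num ; num .] }  — reduce

I5 contains reduce item [Y → .] and shift items [E → . d], [E → . num ; num], [E → . num d Y], [E → . num num] — shift-reduce conflict.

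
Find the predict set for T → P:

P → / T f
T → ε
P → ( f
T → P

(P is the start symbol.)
PREDICT(T → P) = (FIRST(RHS) \ {ε}) ∪ (FOLLOW(T) if ε ∈ FIRST(RHS), i.e. RHS ⇒* ε)
FIRST(P) = { '(', '/' }
FIRST(P) = { '(', '/' }
ε ∉ FIRST(P), so FOLLOW(T) is not added.
PREDICT(T → P) = { '(', '/' }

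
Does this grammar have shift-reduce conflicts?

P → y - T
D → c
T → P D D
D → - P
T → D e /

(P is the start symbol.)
Augment with P' → P and build the canonical LR(0) collection (I0 = CLOSURE({[P' → . P]}), then GOTO on every symbol after a dot until no new states appear). It has 14 states:
  I0: { [P → . y - T], [P' → . P] }  — shift
  I1: { [P' → P .] }  — accept
  I2: { [P → y . - T] }  — shift
  I3: { [D → . - P], [D → . c], [P → . y - T], [P → y - . T], [T → . D e /], [T → . P D D] }  — shift
  I4: { [D → - . P], [P → . y - T] }  — shift
  I5: { [T → D . e /] }  — shift
  I6: { [D → . - P], [D → . c], [T → P . D D] }  — shift
  I7: { [P → y - T .] }  — reduce
  I8: { [D → c .] }  — reduce
  I9: { [D → . - P], [D → . c], [T → P D . D] }  — shift
  I10: { [T → P D D .] }  — reduce
  I11: { [T → D e . /] }  — shift
  I12: { [T → D e / .] }  — reduce
  I13: { [D → - P .] }  — reduce

No state contains both a complete item and a shift item.

Answer: No shift-reduce conflicts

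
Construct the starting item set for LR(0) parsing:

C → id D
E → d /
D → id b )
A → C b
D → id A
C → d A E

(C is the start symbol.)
First, augment the grammar with C' → C
I₀ = CLOSURE({ [C' → . C] }):
  [C' → . C] has the dot before C: add [C → . id D], [C → . d A E]
No further items can be added.

I₀ = { [C → . d A E], [C → . id D], [C' → . C] }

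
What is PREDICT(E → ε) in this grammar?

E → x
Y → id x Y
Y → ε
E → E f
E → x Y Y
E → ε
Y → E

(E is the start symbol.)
PREDICT(E → ε) = (FIRST(RHS) \ {ε}) ∪ (FOLLOW(E) if ε ∈ FIRST(RHS), i.e. RHS ⇒* ε)
The right-hand side is ε (FIRST(ε) = { ε }), so the predict set is FOLLOW(E) = { $, 'f', 'id', 'x' }
PREDICT(E → ε) = { $, 'f', 'id', 'x' }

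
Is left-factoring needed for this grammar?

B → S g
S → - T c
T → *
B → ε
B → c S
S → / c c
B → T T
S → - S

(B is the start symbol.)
Left-factoring is needed when two productions for the same non-terminal
share a common prefix on the right-hand side.

Productions for B:
  B → S g
  B → ε
  B → c S
  B → T T
Productions for S:
  S → - T c
  S → / c c
  S → - S

Found common prefix '-' in productions for S

Answer: Yes, S has productions with common prefix '-'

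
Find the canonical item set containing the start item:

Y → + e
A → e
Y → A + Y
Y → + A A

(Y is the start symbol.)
First, augment the grammar with Y' → Y
I₀ = CLOSURE({ [Y' → . Y] }):
  [Y' → . Y] has the dot before Y: add [Y → . + e], [Y → . A + Y], [Y → . + A A]
  [Y → . A + Y] has the dot before A: add [A → . e]
No further items can be added.

I₀ = { [A → . e], [Y → . + A A], [Y → . + e], [Y → . A + Y], [Y' → . Y] }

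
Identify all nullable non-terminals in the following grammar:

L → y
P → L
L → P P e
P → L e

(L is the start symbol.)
There are no ε-productions, so no non-terminal can derive ε.
No non-terminals are nullable.

Answer: None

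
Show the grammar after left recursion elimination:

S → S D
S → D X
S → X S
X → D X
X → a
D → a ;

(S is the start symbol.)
S is directly left-recursive. The standard transformation for
  A → A α₁ | ... | A α_m | β₁ | ... | β_n
is
  A  → β₁ A' | ... | β_n A'
  A' → α₁ A' | ... | α_m A' | ε

S → D X becomes S → D X S'
S → X S becomes S → X S S'
S → S D becomes S' → D S'
Add S' → ε

Productions for other non-terminals are unchanged:
  X → D X
  X → a
  D → a ;

Resulting grammar:
S → D X S'
S → X S S'
S' → D S'
S' → ε
X → D X
X → a
D → a ;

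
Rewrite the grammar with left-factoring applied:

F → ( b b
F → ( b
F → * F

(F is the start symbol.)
F → ( b F'
F' → b
F' → ε
F → * F

Left-factoring transforms A → αβ₁ | αβ₂ into A → αA' and A' → β₁ | β₂
(α is the longest common prefix among the alternatives). Repeat until
no nonterminal has two alternatives with a common prefix.

Round 1: F has alternatives sharing prefix '( b'. Introduce F': F → ( b F'
  Add: F' → b
  Add: F' → ε

No remaining common prefixes — done.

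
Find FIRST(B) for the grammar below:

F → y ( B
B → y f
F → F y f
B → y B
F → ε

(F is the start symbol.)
To compute FIRST(B), examine every production with B on the left-hand side, reading each right-hand side left to right until a non-nullable symbol is reached.

From B → y f:
  - y is a terminal: add 'y' and stop
From B → y B:
  - y is a terminal: add 'y' and stop

Collecting: FIRST(B) = { 'y' }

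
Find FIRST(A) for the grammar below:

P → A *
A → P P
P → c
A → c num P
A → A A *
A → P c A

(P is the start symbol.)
{ 'c' }

To compute FIRST(A), examine every production with A on the left-hand side, reading each right-hand side left to right until a non-nullable symbol is reached.

FIRST sets of the other non-terminals involved (by the same procedure, iterated to a fixed point):
  FIRST(P) = { 'c' }

From A → P P:
  - P is a non-terminal: add FIRST(P) \ {ε} = { 'c' }
    P is not nullable, so stop
From A → c num P:
  - c is a terminal: add 'c' and stop
From A → A A *:
  - A is the symbol being defined: contributes nothing new
    A is not nullable, so stop
From A → P c A:
  - P is a non-terminal: add FIRST(P) \ {ε} = { 'c' }
    P is not nullable, so stop

Collecting: FIRST(A) = { 'c' }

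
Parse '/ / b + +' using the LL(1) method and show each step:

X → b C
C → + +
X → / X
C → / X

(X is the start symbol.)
LL(1) parsing maintains a stack (initially the start symbol over $) and the input. At each step: if the stack top is a terminal, match it against the current input token; if it is a non-terminal N, replace it with the RHS of M[N, lookahead] (the unique production whose predict set contains the lookahead).

Stack is shown with the top on the left.

Stack  Input        Action
--------------------------
X $    / / b + + $  output X → / X
/ X $  / / b + + $  match '/'
X $    / b + + $    output X → / X
/ X $  / b + + $    match '/'
X $    b + + $      output X → b C
b C $  b + + $      match 'b'
C $    + + $        output C → + +
+ + $  + + $        match '+'
+ $    + $          match '+'
$      $            accept

The string is accepted.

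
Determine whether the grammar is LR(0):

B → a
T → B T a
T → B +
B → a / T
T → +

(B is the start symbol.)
No. Shift-reduce conflict between [B → a .] and [B → a . / T]

Augment with B' → B and build the canonical LR(0) collection (I0 = CLOSURE({[B' → . B]}), then GOTO on every symbol after a dot until no new states appear). It has 10 states:
  I0: { [B → . a / T], [B → . a], [B' → . B] }  — shift
  I1: { [B' → B .] }  — accept
  I2: { [B → a . / T], [B → a .] }  — shift, reduce
  I3: { [B → . a / T], [B → . a], [B → a / . T], [T → . +], [T → . B +], [T → . B T a] }  — shift
  I4: { [T → + .] }  — reduce
  I5: { [B → . a / T], [B → . a], [T → . +], [T → . B +], [T → . B T a], [T → B . +], [T → B . T a] }  — shift
  I6: { [B → a / T .] }  — reduce
  I7: { [T → + .], [T → B + .] }  — 2 reduces
  I8: { [T → B T . a] }  — shift
  I9: { [T → B T a .] }  — reduce

Conflict in state I2:
  Shift-reduce conflict between [B → a .] and [B → a . / T]
So the grammar is NOT LR(0).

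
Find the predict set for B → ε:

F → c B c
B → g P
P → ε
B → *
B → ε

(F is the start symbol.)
PREDICT(B → ε) = (FIRST(RHS) \ {ε}) ∪ (FOLLOW(B) if ε ∈ FIRST(RHS), i.e. RHS ⇒* ε)
The right-hand side is ε (FIRST(ε) = { ε }), so the predict set is FOLLOW(B) = { 'c' }
PREDICT(B → ε) = { 'c' }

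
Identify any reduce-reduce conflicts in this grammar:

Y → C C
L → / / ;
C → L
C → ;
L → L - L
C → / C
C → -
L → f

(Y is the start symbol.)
Yes — I16: [C → ; .] vs [L → / / ; .]

Augment with Y' → Y and build the canonical LR(0) collection (I0 = CLOSURE({[Y' → . Y]}), then GOTO on every symbol after a dot until no new states appear). It has 17 states:
  I0: { [C → . -], [C → . / C], [C → . ;], [C → . L], [L → . / / ;], [L → . L - L], [L → . f], [Y → . C C], [Y' → . Y] }  — shift
  I1: { [C → - .] }  — reduce
  I2: { [C → . -], [C → . / C], [C → . ;], [C → . L], [C → / . C], [L → . / / ;], [L → . L - L], [L → . f], [L → / . / ;] }  — shift
  I3: { [C → ; .] }  — reduce
  I4: { [C → . -], [C → . / C], [C → . ;], [C → . L], [L → . / / ;], [L → . L - L], [L → . f], [Y → C . C] }  — shift
  I5: { [C → L .], [L → L . - L] }  — shift, reduce
  I6: { [Y' → Y .] }  — accept
  I7: { [L → f .] }  — reduce
  I8: { [L → . / / ;], [L → . L - L], [L → . f], [L → L - . L] }  — shift
  I9: { [L → / . / ;] }  — shift
  I10: { [L → L - L .], [L → L . - L] }  — shift, reduce
  I11: { [L → / / . ;] }  — shift
  I12: { [L → / / ; .] }  — reduce
  I13: { [Y → C C .] }  — reduce
  I14: { [C → . -], [C → . / C], [C → . ;], [C → . L], [C → / . C], [L → . / / ;], [L → . L - L], [L → . f], [L → / . / ;], [L → / / . ;] }  — shift
  I15: { [C → / C .] }  — reduce
  I16: { [C → ; .], [L → / / ; .] }  — 2 reduces

I16 contains complete items [C → ; .], [L → / / ; .] — reduce-reduce conflict.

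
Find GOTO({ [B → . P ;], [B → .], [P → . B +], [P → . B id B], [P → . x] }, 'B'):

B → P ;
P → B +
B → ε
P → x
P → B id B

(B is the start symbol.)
GOTO(I, 'B') = CLOSURE({ [A → αX.β] : [A → α.Xβ] ∈ I, X = 'B' })

Items with dot before 'B', with the dot advanced:
  [P → . B +] → [P → B . +]
  [P → . B id B] → [P → B . id B]
Closure adds nothing (no advanced item has the dot before a non-terminal).

GOTO = { [P → B . +], [P → B . id B] }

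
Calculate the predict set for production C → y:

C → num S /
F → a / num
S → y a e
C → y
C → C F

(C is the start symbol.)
{ 'y' }

PREDICT(C → y) = (FIRST(RHS) \ {ε}) ∪ (FOLLOW(C) if ε ∈ FIRST(RHS), i.e. RHS ⇒* ε)
FIRST(y) = { 'y' }
ε ∉ FIRST(y), so FOLLOW(C) is not added.
PREDICT(C → y) = { 'y' }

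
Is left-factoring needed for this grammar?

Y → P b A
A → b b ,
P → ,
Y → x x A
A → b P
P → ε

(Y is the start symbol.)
Left-factoring is needed when two productions for the same non-terminal
share a common prefix on the right-hand side.

Productions for Y:
  Y → P b A
  Y → x x A
Productions for A:
  A → b b ,
  A → b P
Productions for P:
  P → ,
  P → ε

Found common prefix 'b' in productions for A

Answer: Yes, A has productions with common prefix 'b'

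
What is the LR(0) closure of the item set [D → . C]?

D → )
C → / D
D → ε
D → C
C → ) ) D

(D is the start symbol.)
{ [C → . ) ) D], [C → . / D], [D → . C] }

Start with: [D → . C]
  [D → . C] has the dot before C: add [C → . / D], [C → . ) ) D]
No further items can be added.

CLOSURE = { [C → . ) ) D], [C → . / D], [D → . C] }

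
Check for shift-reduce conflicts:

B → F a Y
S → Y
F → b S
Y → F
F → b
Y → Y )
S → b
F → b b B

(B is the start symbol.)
Yes — I3: [F → b .] vs [F → . b]; I6: [S → Y .] vs [Y → Y . )]; I7: [F → b .] vs [F → . b]; I9: [Y → F .] vs [B → F . a Y]; I11: [B → F a Y .] vs [Y → Y . )]

A shift-reduce conflict occurs when an LR(0) state has both:
  - a complete (reduce) item [A → α .] (dot at the end), and
  - a shift item [B → β . c γ] (dot before a terminal).

Augment with B' → B and build the canonical LR(0) collection (I0 = CLOSURE({[B' → . B]}), then GOTO on every symbol after a dot until no new states appear). It has 13 states:
  I0: { [B → . F a Y], [B' → . B], [F → . b S], [F → . b b B], [F → . b] }  — shift
  I1: { [B' → B .] }  — accept
  I2: { [B → F . a Y] }  — shift
  I3: { [F → . b S], [F → . b b B], [F → . b], [F → b . S], [F → b . b B], [F → b .], [S → . Y], [S → . b], [Y → . F], [Y → . Y )] }  — shift, reduce
  I4: { [Y → F .] }  — reduce
  I5: { [F → b S .] }  — reduce
  I6: { [S → Y .], [Y → Y . )] }  — shift, reduce
  I7: { [B → . F a Y], [F → . b S], [F → . b b B], [F → . b], [F → b . S], [F → b . b B], [F → b .], [F → b b . B], [S → . Y], [S → . b], [S → b .], [Y → . F], [Y → . Y )] }  — shift, 2 reduces
  I8: { [F → b b B .] }  — reduce
  I9: { [B → F . a Y], [Y → F .] }  — shift, reduce
  I10: { [B → F a . Y], [F → . b S], [F → . b b B], [F → . b], [Y → . F], [Y → . Y )] }  — shift
  I11: { [B → F a Y .], [Y → Y . )] }  — shift, reduce
  I12: { [Y → Y ) .] }  — reduce

I3 contains reduce item [F → b .] and shift items [F → . b], [F → . b S], [F → . b b B], [F → b . b B], [S → . b] — shift-reduce conflict.
I6 contains reduce item [S → Y .] and shift item [Y → Y . )] — shift-reduce conflict.
I7 contains reduce items [F → b .], [S → b .] and shift items [F → . b], [F → . b S], [F → . b b B], [F → b . b B], [S → . b] — shift-reduce conflict.
I9 contains reduce item [Y → F .] and shift item [B → F . a Y] — shift-reduce conflict.
I11 contains reduce item [B → F a Y .] and shift item [Y → Y . )] — shift-reduce conflict.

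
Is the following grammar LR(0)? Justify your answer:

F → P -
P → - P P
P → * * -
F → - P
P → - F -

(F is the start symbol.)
No. Shift-reduce conflict between [F → - P .] and [F → P . -]

A grammar is LR(0) if no state in the canonical LR(0) collection has:
  - both a shift item (dot before a terminal) and a complete item (shift-reduce conflict), or
  - two or more complete items (reduce-reduce conflict; the accept item [F' → F .] counts as a complete item here).

Augment with F' → F and build the canonical LR(0) collection (I0 = CLOSURE({[F' → . F]}), then GOTO on every symbol after a dot until no new states appear). It has 14 states:
  I0: { [F → . - P], [F → . P -], [F' → . F], [P → . * * -], [P → . - F -], [P → . - P P] }  — shift
  I1: { [P → * . * -] }  — shift
  I2: { [F → - . P], [F → . - P], [F → . P -], [P → - . F -], [P → - . P P], [P → . * * -], [P → . - F -], [P → . - P P] }  — shift
  I3: { [F' → F .] }  — accept
  I4: { [F → P . -] }  — shift
  I5: { [F → P - .] }  — reduce
  I6: { [P → - F . -] }  — shift
  I7: { [F → - P .], [F → P . -], [P → - P . P], [P → . * * -], [P → . - F -], [P → . - P P] }  — shift, reduce
  I8: { [F → . - P], [F → . P -], [F → P - .], [P → - . F -], [P → - . P P], [P → . * * -], [P → . - F -], [P → . - P P] }  — shift, reduce
  I9: { [P → - P P .] }  — reduce
  I10: { [F → P . -], [P → - P . P], [P → . * * -], [P → . - F -], [P → . - P P] }  — shift
  I11: { [P → - F - .] }  — reduce
  I12: { [P → * * . -] }  — shift
  I13: { [P → * * - .] }  — reduce

Conflict in state I7:
  Shift-reduce conflict between [F → - P .] and [F → P . -]
So the grammar is NOT LR(0).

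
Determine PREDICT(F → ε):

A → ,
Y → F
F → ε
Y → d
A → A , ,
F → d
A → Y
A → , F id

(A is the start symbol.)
{ $, ',', 'id' }

PREDICT(F → ε) = (FIRST(RHS) \ {ε}) ∪ (FOLLOW(F) if ε ∈ FIRST(RHS), i.e. RHS ⇒* ε)
The right-hand side is ε (FIRST(ε) = { ε }), so the predict set is FOLLOW(F) = { $, ',', 'id' }
PREDICT(F → ε) = { $, ',', 'id' }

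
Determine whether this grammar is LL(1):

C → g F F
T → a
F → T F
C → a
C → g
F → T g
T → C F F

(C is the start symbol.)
No. Predict set conflict for C: { 'g' }

Relevant sets:
  FIRST(C) = { 'a', 'g' }
  FIRST(T) = { 'a', 'g' }

For C:
  PREDICT(C → g F F) = { 'g' }
  PREDICT(C → a) = { 'a' }
  PREDICT(C → g) = { 'g' }
For T:
  PREDICT(T → a) = { 'a' }
  PREDICT(T → C F F) = { 'a', 'g' }
For F:
  PREDICT(F → T F) = { 'a', 'g' }
  PREDICT(F → T g) = { 'a', 'g' }

Conflict found: Predict set conflict for C: { 'g' }
The grammar is NOT LL(1).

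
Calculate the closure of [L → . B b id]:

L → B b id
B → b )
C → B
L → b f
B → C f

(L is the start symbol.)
Start with: [L → . B b id]
  [L → . B b id] has the dot before B: add [B → . b )], [B → . C f]
  [B → . C f] has the dot before C: add [C → . B]
No further items can be added.

CLOSURE = { [B → . C f], [B → . b )], [C → . B], [L → . B b id] }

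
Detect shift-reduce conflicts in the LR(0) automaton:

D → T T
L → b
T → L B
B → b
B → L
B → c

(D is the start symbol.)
A shift-reduce conflict occurs when an LR(0) state has both:
  - a complete (reduce) item [A → α .] (dot at the end), and
  - a shift item [B → β . c γ] (dot before a terminal).

Augment with D' → D and build the canonical LR(0) collection (I0 = CLOSURE({[D' → . D]}), then GOTO on every symbol after a dot until no new states appear). It has 10 states:
  I0: { [D → . T T], [D' → . D], [L → . b], [T → . L B] }  — shift
  I1: { [D' → D .] }  — accept
  I2: { [B → . L], [B → . b], [B → . c], [L → . b], [T → L . B] }  — shift
  I3: { [D → T . T], [L → . b], [T → . L B] }  — shift
  I4: { [L → b .] }  — reduce
  I5: { [D → T T .] }  — reduce
  I6: { [T → L B .] }  — reduce
  I7: { [B → L .] }  — reduce
  I8: { [B → b .], [L → b .] }  — 2 reduces
  I9: { [B → c .] }  — reduce

No state contains both a complete item and a shift item.

Answer: No shift-reduce conflicts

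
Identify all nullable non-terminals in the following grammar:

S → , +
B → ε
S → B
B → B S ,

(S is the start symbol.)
{ 'B', 'S' }

A non-terminal is nullable if it can derive ε (the empty string): either it has an ε-production, or it has a production whose right-hand side consists entirely of nullable non-terminals.

ε-productions: B → ε
So B is immediately nullable.
S → B: every symbol on the right is nullable, so S is nullable too.
Every non-terminal is now nullable.
Nullable = { 'B', 'S' }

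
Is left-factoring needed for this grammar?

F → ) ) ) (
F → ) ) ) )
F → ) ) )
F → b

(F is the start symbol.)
Yes, F has productions with common prefix ') ) )'

Left-factoring is needed when two productions for the same non-terminal
share a common prefix on the right-hand side.

Productions for F:
  F → ) ) ) (
  F → ) ) ) )
  F → ) ) )
  F → b

Found common prefix ') ) )' in productions for F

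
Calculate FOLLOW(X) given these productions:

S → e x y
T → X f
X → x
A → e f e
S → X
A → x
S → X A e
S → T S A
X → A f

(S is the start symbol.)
To compute FOLLOW(X), find every occurrence of X on a right-hand side N → α X β: add FIRST(β) \ {ε}, and if β is empty or nullable also add FOLLOW(N). Iterate to a fixed point.

In T → X f: X is followed by f, add FIRST(f) \ {ε} = { 'f' }
In S → X: X is at the end, add FOLLOW(S)
In S → X A e: X is followed by A e, add FIRST(A e) \ {ε} = { 'e', 'x' }

The FOLLOW sets referred to above (computed the same way, to a fixed point):
  FOLLOW(S) = { $, 'e', 'x' }

Taking the union: FOLLOW(X) = { $, 'e', 'f', 'x' }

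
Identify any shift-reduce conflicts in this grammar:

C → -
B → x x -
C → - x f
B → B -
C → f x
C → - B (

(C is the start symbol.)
Yes — I1: [C → - .] vs [B → . x x -]

A shift-reduce conflict occurs when an LR(0) state has both:
  - a complete (reduce) item [A → α .] (dot at the end), and
  - a shift item [B → β . c γ] (dot before a terminal).

Augment with C' → C and build the canonical LR(0) collection (I0 = CLOSURE({[C' → . C]}), then GOTO on every symbol after a dot until no new states appear). It has 12 states:
  I0: { [C → . - B (], [C → . - x f], [C → . -], [C → . f x], [C' → . C] }  — shift
  I1: { [B → . B -], [B → . x x -], [C → - . B (], [C → - . x f], [C → - .] }  — shift, reduce
  I2: { [C' → C .] }  — accept
  I3: { [C → f . x] }  — shift
  I4: { [C → f x .] }  — reduce
  I5: { [B → B . -], [C → - B . (] }  — shift
  I6: { [B → x . x -], [C → - x . f] }  — shift
  I7: { [C → - x f .] }  — reduce
  I8: { [B → x x . -] }  — shift
  I9: { [B → x x - .] }  — reduce
  I10: { [C → - B ( .] }  — reduce
  I11: { [B → B - .] }  — reduce

I1 contains reduce item [C → - .] and shift items [B → . x x -], [C → - . x f] — shift-reduce conflict.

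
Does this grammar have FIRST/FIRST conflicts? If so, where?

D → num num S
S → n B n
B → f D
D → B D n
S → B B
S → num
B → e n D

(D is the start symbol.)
A FIRST/FIRST conflict occurs when two productions N → α and N → β for the same non-terminal have FIRST(α) ∩ FIRST(β) ≠ ∅ (with ε ∈ FIRST of a nullable right-hand side, so two nullable alternatives also conflict).

FIRST sets of the non-terminals at (or reachable through a nullable prefix from) the front of some alternative:
  FIRST(B) = { 'e', 'f' }

Productions for D:
  D → num num S: FIRST = { 'num' }
  D → B D n: FIRST = { 'e', 'f' }
Productions for S:
  S → n B n: FIRST = { 'n' }
  S → B B: FIRST = { 'e', 'f' }
  S → num: FIRST = { 'num' }
Productions for B:
  B → f D: FIRST = { 'f' }
  B → e n D: FIRST = { 'e' }

All alternatives of each non-terminal have pairwise disjoint FIRST sets.

Answer: No FIRST/FIRST conflicts.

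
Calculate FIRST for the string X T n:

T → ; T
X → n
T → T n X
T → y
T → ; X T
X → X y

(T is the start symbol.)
FIRST sets of the non-terminals involved (from the grammar, by fixed-point iteration):
  FIRST(X) = { 'n' }

To compute FIRST(X T n), process the symbols left to right:
Symbol X is a non-terminal. Add FIRST(X) \ {ε} = { 'n' }
X is not nullable (ε ∉ FIRST(X)), so stop here.
FIRST(X T n) = { 'n' }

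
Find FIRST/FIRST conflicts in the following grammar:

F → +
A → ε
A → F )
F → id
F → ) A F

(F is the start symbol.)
No FIRST/FIRST conflicts.

A FIRST/FIRST conflict occurs when two productions N → α and N → β for the same non-terminal have FIRST(α) ∩ FIRST(β) ≠ ∅ (with ε ∈ FIRST of a nullable right-hand side, so two nullable alternatives also conflict).

FIRST sets of the non-terminals at (or reachable through a nullable prefix from) the front of some alternative:
  FIRST(F) = { ')', '+', 'id' }

Productions for F:
  F → +: FIRST = { '+' }
  F → id: FIRST = { 'id' }
  F → ) A F: FIRST = { ')' }
Productions for A:
  A → ε: FIRST = { ε }
  A → F ): FIRST = { ')', '+', 'id' }

All alternatives of each non-terminal have pairwise disjoint FIRST sets.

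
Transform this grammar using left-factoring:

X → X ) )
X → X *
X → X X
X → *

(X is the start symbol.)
X → X X'
X' → ) )
X' → *
X' → X
X → *

Left-factoring transforms A → αβ₁ | αβ₂ into A → αA' and A' → β₁ | β₂
(α is the longest common prefix among the alternatives). Repeat until
no nonterminal has two alternatives with a common prefix.

Round 1: X has alternatives sharing prefix 'X'. Introduce X': X → X X'
  Add: X' → ) )
  Add: X' → *
  Add: X' → X

No remaining common prefixes — done.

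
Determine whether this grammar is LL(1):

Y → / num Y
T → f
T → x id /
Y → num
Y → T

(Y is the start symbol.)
A grammar is LL(1) if for each non-terminal N with multiple productions, the predict sets of those productions are pairwise disjoint, where PREDICT(N → α) = (FIRST(α) \ {ε}) ∪ (FOLLOW(N) if α ⇒* ε).

Relevant sets:
  FIRST(T) = { 'f', 'x' }

For Y:
  PREDICT(Y → '/' num Y) = { '/' }
  PREDICT(Y → num) = { 'num' }
  PREDICT(Y → T) = { 'f', 'x' }
For T:
  PREDICT(T → f) = { 'f' }
  PREDICT(T → x id '/') = { 'x' }

All predict sets are disjoint. The grammar IS LL(1).

Answer: Yes, the grammar is LL(1).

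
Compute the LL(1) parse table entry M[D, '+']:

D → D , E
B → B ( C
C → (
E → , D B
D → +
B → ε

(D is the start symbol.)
D → D , E, D → +

To find M[D, '+'], we find productions for D where '+' is in the predict set (PREDICT(N → α) = (FIRST(α) \ {ε}) ∪ (FOLLOW(N) if α ⇒* ε)).

Relevant sets:
  FIRST(D) = { '+' }

D → D , E: PREDICT = { '+' }
  '+' is in predict set, so this production goes in M[D, '+']
D → +: PREDICT = { '+' }
  '+' is in predict set, so this production goes in M[D, '+']

M[D, '+'] = D → D , E, D → +  (a multiply-defined cell — the grammar is not LL(1))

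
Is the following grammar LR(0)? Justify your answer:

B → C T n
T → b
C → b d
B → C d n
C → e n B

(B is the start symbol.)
Augment with B' → B and build the canonical LR(0) collection (I0 = CLOSURE({[B' → . B]}), then GOTO on every symbol after a dot until no new states appear). It has 13 states:
  I0: { [B → . C T n], [B → . C d n], [B' → . B], [C → . b d], [C → . e n B] }  — shift
  I1: { [B' → B .] }  — accept
  I2: { [B → C . T n], [B → C . d n], [T → . b] }  — shift
  I3: { [C → b . d] }  — shift
  I4: { [C → e . n B] }  — shift
  I5: { [B → . C T n], [B → . C d n], [C → . b d], [C → . e n B], [C → e n . B] }  — shift
  I6: { [C → e n B .] }  — reduce
  I7: { [C → b d .] }  — reduce
  I8: { [B → C T . n] }  — shift
  I9: { [T → b .] }  — reduce
  I10: { [B → C d . n] }  — shift
  I11: { [B → C d n .] }  — reduce
  I12: { [B → C T n .] }  — reduce

Every state is either a pure shift/goto state or contains exactly one complete item and nothing to shift — no conflicts. The grammar is LR(0).

Answer: Yes, the grammar is LR(0)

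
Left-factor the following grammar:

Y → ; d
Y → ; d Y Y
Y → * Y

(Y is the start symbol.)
Left-factoring transforms A → αβ₁ | αβ₂ into A → αA' and A' → β₁ | β₂
(α is the longest common prefix among the alternatives). Repeat until
no nonterminal has two alternatives with a common prefix.

Round 1: Y has alternatives sharing prefix '; d'. Introduce Y': Y → ; d Y'
  Add: Y' → ε
  Add: Y' → Y Y

No remaining common prefixes — done.

Resulting grammar:
Y → ; d Y'
Y' → ε
Y' → Y Y
Y → * Y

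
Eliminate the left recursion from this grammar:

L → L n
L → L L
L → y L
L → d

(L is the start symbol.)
L is directly left-recursive. The standard transformation for
  A → A α₁ | ... | A α_m | β₁ | ... | β_n
is
  A  → β₁ A' | ... | β_n A'
  A' → α₁ A' | ... | α_m A' | ε

L → y L becomes L → y L L'
L → d becomes L → d L'
L → L n becomes L' → n L'
L → L L becomes L' → L L'
Add L' → ε

Resulting grammar:
L → y L L'
L → d L'
L' → n L'
L' → L L'
L' → ε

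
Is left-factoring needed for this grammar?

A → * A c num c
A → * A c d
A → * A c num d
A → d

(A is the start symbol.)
Yes, A has productions with common prefix '* A c'

Left-factoring is needed when two productions for the same non-terminal
share a common prefix on the right-hand side.

Productions for A:
  A → * A c num c
  A → * A c d
  A → * A c num d
  A → d

Found common prefix '* A c' in productions for A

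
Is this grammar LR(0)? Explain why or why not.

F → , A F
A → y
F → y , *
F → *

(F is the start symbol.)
Augment with F' → F and build the canonical LR(0) collection (I0 = CLOSURE({[F' → . F]}), then GOTO on every symbol after a dot until no new states appear). It has 10 states:
  I0: { [F → . *], [F → . , A F], [F → . y , *], [F' → . F] }  — shift
  I1: { [F → * .] }  — reduce
  I2: { [A → . y], [F → , . A F] }  — shift
  I3: { [F' → F .] }  — accept
  I4: { [F → y . , *] }  — shift
  I5: { [F → y , . *] }  — shift
  I6: { [F → y , * .] }  — reduce
  I7: { [F → , A . F], [F → . *], [F → . , A F], [F → . y , *] }  — shift
  I8: { [A → y .] }  — reduce
  I9: { [F → , A F .] }  — reduce

Every state is either a pure shift/goto state or contains exactly one complete item and nothing to shift — no conflicts. The grammar is LR(0).

Answer: Yes, the grammar is LR(0)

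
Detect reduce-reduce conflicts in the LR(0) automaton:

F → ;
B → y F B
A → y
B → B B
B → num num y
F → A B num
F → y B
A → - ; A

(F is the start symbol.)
No reduce-reduce conflicts

A reduce-reduce conflict occurs when an LR(0) state has two complete items [A → α .] and [B → β .] — both call for a reduction, and with no lookahead the parser cannot choose between them.

Augment with F' → F and build the canonical LR(0) collection (I0 = CLOSURE({[F' → . F]}), then GOTO on every symbol after a dot until no new states appear). It has 19 states:
  I0: { [A → . - ; A], [A → . y], [F → . ;], [F → . A B num], [F → . y B], [F' → . F] }  — shift
  I1: { [A → - . ; A] }  — shift
  I2: { [F → ; .] }  — reduce
  I3: { [B → . B B], [B → . num num y], [B → . y F B], [F → A . B num] }  — shift
  I4: { [F' → F .] }  — accept
  I5: { [A → y .], [B → . B B], [B → . num num y], [B → . y F B], [F → y . B] }  — shift, reduce
  I6: { [B → . B B], [B → . num num y], [B → . y F B], [B → B . B], [F → y B .] }  — shift, reduce
  I7: { [B → num . num y] }  — shift
  I8: { [A → . - ; A], [A → . y], [B → y . F B], [F → . ;], [F → . A B num], [F → . y B] }  — shift
  I9: { [B → . B B], [B → . num num y], [B → . y F B], [B → y F . B] }  — shift
  I10: { [B → . B B], [B → . num num y], [B → . y F B], [B → B . B], [B → y F B .] }  — shift, reduce
  I11: { [B → . B B], [B → . num num y], [B → . y F B], [B → B . B], [B → B B .] }  — shift, reduce
  I12: { [B → num num . y] }  — shift
  I13: { [B → num num y .] }  — reduce
  I14: { [B → . B B], [B → . num num y], [B → . y F B], [B → B . B], [F → A B . num] }  — shift
  I15: { [B → num . num y], [F → A B num .] }  — shift, reduce
  I16: { [A → - ; . A], [A → . - ; A], [A → . y] }  — shift
  I17: { [A → - ; A .] }  — reduce
  I18: { [A → y .] }  — reduce

No state contains more than one complete item.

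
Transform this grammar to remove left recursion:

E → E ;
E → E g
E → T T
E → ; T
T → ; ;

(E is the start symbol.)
E is directly left-recursive. The standard transformation for
  A → A α₁ | ... | A α_m | β₁ | ... | β_n
is
  A  → β₁ A' | ... | β_n A'
  A' → α₁ A' | ... | α_m A' | ε

E → T T becomes E → T T E'
E → ; T becomes E → ; T E'
E → E ; becomes E' → ; E'
E → E g becomes E' → g E'
Add E' → ε

Productions for other non-terminals are unchanged:
  T → ; ;

Resulting grammar:
E → T T E'
E → ; T E'
E' → ; E'
E' → g E'
E' → ε
T → ; ;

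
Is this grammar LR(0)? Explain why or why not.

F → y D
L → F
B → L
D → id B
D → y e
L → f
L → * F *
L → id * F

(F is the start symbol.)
A grammar is LR(0) if no state in the canonical LR(0) collection has:
  - both a shift item (dot before a terminal) and a complete item (shift-reduce conflict), or
  - two or more complete items (reduce-reduce conflict; the accept item [F' → F .] counts as a complete item here).

Augment with F' → F and build the canonical LR(0) collection (I0 = CLOSURE({[F' → . F]}), then GOTO on every symbol after a dot until no new states appear). It has 17 states:
  I0: { [F → . y D], [F' → . F] }  — shift
  I1: { [F' → F .] }  — accept
  I2: { [D → . id B], [D → . y e], [F → y . D] }  — shift
  I3: { [F → y D .] }  — reduce
  I4: { [B → . L], [D → id . B], [F → . y D], [L → . * F *], [L → . F], [L → . f], [L → . id * F] }  — shift
  I5: { [D → y . e] }  — shift
  I6: { [D → y e .] }  — reduce
  I7: { [F → . y D], [L → * . F *] }  — shift
  I8: { [D → id B .] }  — reduce
  I9: { [L → F .] }  — reduce
  I10: { [B → L .] }  — reduce
  I11: { [L → f .] }  — reduce
  I12: { [L → id . * F] }  — shift
  I13: { [F → . y D], [L → id * . F] }  — shift
  I14: { [L → id * F .] }  — reduce
  I15: { [L → * F . *] }  — shift
  I16: { [L → * F * .] }  — reduce

Every state is either a pure shift/goto state or contains exactly one complete item and nothing to shift — no conflicts. The grammar is LR(0).

Answer: Yes, the grammar is LR(0)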